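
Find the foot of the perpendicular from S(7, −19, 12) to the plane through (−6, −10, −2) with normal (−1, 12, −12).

(6, -7, 0)

The perpendicular from S has direction n = (−1, 12, −12): r = (7, −19, 12) + λ(−1, 12, −12).
Substitute into the plane: n·(S + λn) = -90 gives -379 + 289λ = -90, so λ = 1.
Foot = (7, −19, 12) + 1·(−1, 12, −12) = (6, −7, 0).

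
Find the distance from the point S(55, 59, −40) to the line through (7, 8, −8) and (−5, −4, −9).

3√145

A direction vector is d = (−12, −12, −1).
AP = (48, 51, −32); AP·d = -1156, |AP|² = 5929, |d|² = 289.
distance² = |AP|² − (AP·d)²/|d|² = 5929 − 1336336/289 = 1305, so the distance is 3√145.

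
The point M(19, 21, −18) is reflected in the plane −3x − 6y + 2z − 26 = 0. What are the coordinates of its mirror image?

With n = (−3, −6, 2), the signed offset is (n·M − 26)/|n|² = -245/49 = -5.
M' = M − 2t·n = (19, 21, −18) − (-10)·(−3, −6, 2) = (−11, −39, 2).

(-11, -39, 2)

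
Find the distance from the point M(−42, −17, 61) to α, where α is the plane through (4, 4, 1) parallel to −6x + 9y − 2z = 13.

3

Parallel planes share the normal n = (−6, 9, −2); since (4, 4, 1) lies on the plane, its equation is −6x + 9y − 2z = 10.
Then n·(−42, −17, 61) − 10 = −33.
|n| = √(36 + 81 + 4) = 11, so the distance is |-33|/11 = 3.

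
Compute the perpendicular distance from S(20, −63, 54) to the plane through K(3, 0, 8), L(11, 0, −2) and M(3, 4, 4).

17√57/57

KL = (8, 0, −10) and KM = (0, 4, −4), so a normal is n = KL × KM = (40, 32, 32).
Then n·(20, −63, 54) − 376 = 136.
|n| = √(1600 + 1024 + 1024) = 8√57, so the distance is |136|/(8√57) = 17/√57.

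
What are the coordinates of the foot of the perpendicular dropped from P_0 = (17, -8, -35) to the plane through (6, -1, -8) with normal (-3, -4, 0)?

The perpendicular from P_0 has direction n = (-3, -4, 0): r = (17, -8, -35) + t(-3, -4, 0).
Substitute into the plane: n·(P_0 + tn) = -14 gives -19 + 25t = -14, so t = 1/5.
Foot = (17, -8, -35) + (1/5)·(-3, -4, 0) = (82/5, -44/5, -35).

(82/5, -44/5, -35)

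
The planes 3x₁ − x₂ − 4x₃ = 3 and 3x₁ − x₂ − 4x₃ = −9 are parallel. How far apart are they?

Both planes have normal n = (3, −1, −4), |n| = √26. Any point on the first plane is at distance |(-9) − 3|/|n| = 12/√26 from the second.

12/√26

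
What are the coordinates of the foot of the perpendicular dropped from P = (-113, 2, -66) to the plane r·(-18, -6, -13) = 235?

n = (-18, -6, -13), |n|² = 529, and n·P − 235 = 2645.
t = 2645/529 = 5, so the foot is P − t·n = (-113, 2, -66) − 5·(-18, -6, -13) = (-23, 32, -1).

(-23, 32, -1)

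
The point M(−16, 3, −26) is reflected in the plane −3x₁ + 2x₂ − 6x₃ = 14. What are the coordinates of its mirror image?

(8, -13, 22)

n = (−3, 2, −6), |n|² = 49, n·M − 14 = 196, so t = 196/49 = 4.
Foot F = M − 4·n = (−4, −5, −2); the reflection is 2F − M = (8, −13, 22).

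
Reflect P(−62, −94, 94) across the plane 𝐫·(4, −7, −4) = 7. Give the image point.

n = (4, −7, −4), |n|² = 81, n·P − 7 = 27, so t = 27/81 = 1/3.
Foot F = P − (1/3)·n = (−190/3, −275/3, 286/3); the reflection is 2F − P = (−194/3, −268/3, 290/3).

(-194/3, -268/3, 290/3)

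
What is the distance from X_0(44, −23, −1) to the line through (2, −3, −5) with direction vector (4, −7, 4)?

2√221

Direction vector d = (4, −7, 4).
AP = (42, −20, 4), and AP × d = (−52, −152, −214).
|AP × d|² = 71604 and |d|² = 81, so the distance is √(71604/81) = √884 = 2√221.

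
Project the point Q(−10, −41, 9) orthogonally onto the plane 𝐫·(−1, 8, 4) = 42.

n = (−1, 8, 4), |n|² = 81, and n·Q − 42 = -324.
t = -324/81 = -4, so the foot is Q − t·n = (−10, −41, 9) − (-4)·(−1, 8, 4) = (−14, −9, 25).

(-14, -9, 25)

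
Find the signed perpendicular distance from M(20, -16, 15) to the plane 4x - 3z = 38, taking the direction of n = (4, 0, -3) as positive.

n·M − 38 = -3.
|n| = 5, so the signed distance is -3/5.

-3/5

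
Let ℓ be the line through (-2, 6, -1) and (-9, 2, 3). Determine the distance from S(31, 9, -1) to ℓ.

A direction vector is d = (-7, -4, 4).
AP = (33, 3, 0); AP·d = -243, |AP|² = 1098, |d|² = 81.
distance² = |AP|² − (AP·d)²/|d|² = 1098 − 59049/81 = 369, so the distance is 3√41.

3√41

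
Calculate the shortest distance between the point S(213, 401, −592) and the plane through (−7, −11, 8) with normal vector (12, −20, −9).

8

The plane has equation n·(r − (−7, −11, 8)) = 0, i.e. n·r = 64.
Then n·(213, 401, −592) − 64 = −200.
|n| = √(144 + 400 + 81) = 25, so the distance is |-200|/25 = 8.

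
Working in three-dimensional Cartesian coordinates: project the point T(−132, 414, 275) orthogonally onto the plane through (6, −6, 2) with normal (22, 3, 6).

The perpendicular from T has direction n = (22, 3, 6): r = (−132, 414, 275) + t(22, 3, 6).
Substitute into the plane: n·(T + tn) = 126 gives -12 + 529t = 126, so t = 6/23.
Foot = (−132, 414, 275) + (6/23)·(22, 3, 6) = (−2904/23, 9540/23, 6361/23).

(-2904/23, 9540/23, 6361/23)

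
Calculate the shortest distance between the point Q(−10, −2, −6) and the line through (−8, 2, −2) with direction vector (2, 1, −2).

Direction vector d = (2, 1, −2).
AP = (−2, −4, −4); AP·d = 0, |AP|² = 36, |d|² = 9.
distance² = |AP|² − (AP·d)²/|d|² = 36 − 0/9 = 36, so the distance is 6.

6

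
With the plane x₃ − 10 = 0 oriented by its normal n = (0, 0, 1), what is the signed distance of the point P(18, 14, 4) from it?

n·P − 10 = -6.
|n| = 1, so the signed distance is -6/1 = -6.

-6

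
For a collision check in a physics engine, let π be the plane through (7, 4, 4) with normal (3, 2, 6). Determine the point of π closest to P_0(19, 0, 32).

(7, -8, 8)

The perpendicular from P_0 has direction n = (3, 2, 6): r = (19, 0, 32) + t(3, 2, 6).
Substitute into the plane: n·(P_0 + tn) = 53 gives 249 + 49t = 53, so t = -4.
Foot = (19, 0, 32) + (-4)·(3, 2, 6) = (7, -8, 8).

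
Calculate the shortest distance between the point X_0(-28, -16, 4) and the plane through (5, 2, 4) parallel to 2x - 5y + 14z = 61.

8/5

Parallel planes share the normal n = (2, -5, 14); since (5, 2, 4) lies on the plane, its equation is 2x - 5y + 14z = 56.
d = |2·(-28) + (-5)·(-16) + 14·4 − 56| / √(4 + 25 + 196) = |24| / 15 = 8/5.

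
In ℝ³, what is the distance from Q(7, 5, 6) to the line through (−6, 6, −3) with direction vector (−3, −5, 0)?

Direction vector d = (−3, −5, 0).
AP = (13, −1, 9); AP·d = -34, |AP|² = 251, |d|² = 34.
distance² = |AP|² − (AP·d)²/|d|² = 251 − 1156/34 = 217, so the distance is √217.

√217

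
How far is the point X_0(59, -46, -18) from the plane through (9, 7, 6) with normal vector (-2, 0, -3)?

The plane has equation n·(r − (9, 7, 6)) = 0, i.e. n·r = -36.
n = (-2, 0, -3); n·P − (-36) = -28; |n| = √13; distance = 28/√13 = 28√13/13.

28√13/13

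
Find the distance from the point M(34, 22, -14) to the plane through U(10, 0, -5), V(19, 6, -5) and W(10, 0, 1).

UV = (9, 6, 0) and UW = (0, 0, 6), so a normal is n = UV × UW = (36, -54, 0).
n = (36, -54, 0); n·P − 360 = -324; |n| = 18√13; distance = 324/(18√13) = 18√13/13.

18/√13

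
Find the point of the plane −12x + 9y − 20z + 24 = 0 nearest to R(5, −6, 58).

n = (−12, 9, −20), |n|² = 625, and n·R − (-24) = -1250.
t = -1250/625 = -2, so the foot is R − t·n = (5, −6, 58) − (-2)·(−12, 9, −20) = (−19, 12, 18).

(-19, 12, 18)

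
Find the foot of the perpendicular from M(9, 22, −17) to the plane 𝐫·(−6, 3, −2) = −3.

(15, 19, -15)

The perpendicular from M has direction n = (−6, 3, −2): r = (9, 22, −17) + t(−6, 3, −2).
Substitute into the plane: n·(M + tn) = -3 gives 46 + 49t = -3, so t = -1.
Foot = (9, 22, −17) + (-1)·(−6, 3, −2) = (15, 19, −15).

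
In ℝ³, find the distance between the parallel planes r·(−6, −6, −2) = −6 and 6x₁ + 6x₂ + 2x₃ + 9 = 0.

15/(2√19)

Divide the second equation by -1 to match normals: −6x₁ − 6x₂ − 2x₃ = 9.
Both planes have normal n = (−6, −6, −2), |n| = 2√19. Any point on the first plane is at distance |9 − (-6)|/|n| = 15/(2√19) = 15√19/38 from the second.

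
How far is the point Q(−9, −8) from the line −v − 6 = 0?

2

d = |0·(-9) + (-1)·(-8) − 6| / √(0 + 1) = |2|/1 = 2.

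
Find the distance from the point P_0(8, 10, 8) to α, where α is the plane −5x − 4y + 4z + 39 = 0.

Normal vector n = (−5, −4, 4), and n·(8, 10, 8) − (−39) = −9.
|n| = √(25 + 16 + 16) = √57, so the distance is |-9|/√57 = 3√57/19.

9/√57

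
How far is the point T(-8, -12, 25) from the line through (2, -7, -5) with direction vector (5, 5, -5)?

5√14

Direction vector d = (5, 5, -5).
AP = (-10, -5, 30), and AP × d = (-125, 100, -25).
|AP × d|² = 26250 and |d|² = 75, so the distance is √(26250/75) = √350 = 5√14.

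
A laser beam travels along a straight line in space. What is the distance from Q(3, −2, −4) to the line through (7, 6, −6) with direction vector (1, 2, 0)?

Direction vector d = (1, 2, 0).
AP = (−4, −8, 2), and AP × d = (−4, 2, 0).
|AP × d|² = 20 and |d|² = 5, so the distance is √(20/5) = √4 = 2.

2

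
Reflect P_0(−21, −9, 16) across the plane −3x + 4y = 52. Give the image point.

n = (−3, 4, 0), |n|² = 25, n·P_0 − 52 = -25, so t = -25/25 = -1.
Foot F = P_0 − (-1)·n = (−24, −5, 16); the reflection is 2F − P_0 = (−27, −1, 16).

(-27, -1, 16)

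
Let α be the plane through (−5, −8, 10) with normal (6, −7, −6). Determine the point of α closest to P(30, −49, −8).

(0, -14, 22)

The perpendicular from P has direction n = (6, −7, −6): r = (30, −49, −8) + λ(6, −7, −6).
Substitute into the plane: n·(P + λn) = -34 gives 571 + 121λ = -34, so λ = -5.
Foot = (30, −49, −8) + (-5)·(6, −7, −6) = (0, −14, 22).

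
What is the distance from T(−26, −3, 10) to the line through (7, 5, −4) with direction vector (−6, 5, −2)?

Direction vector d = (−6, 5, −2).
AP = (−33, −8, 14), and AP × d = (−54, −150, −213).
|AP × d|² = 70785 and |d|² = 65, so the distance is √(70785/65) = √1089 = 33.

33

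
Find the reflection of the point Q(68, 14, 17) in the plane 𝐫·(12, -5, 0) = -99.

(-52, 64, 17)

n = (12, -5, 0), |n|² = 169, n·Q − (-99) = 845, so t = 845/169 = 5.
Foot F = Q − 5·n = (8, 39, 17); the reflection is 2F − Q = (-52, 64, 17).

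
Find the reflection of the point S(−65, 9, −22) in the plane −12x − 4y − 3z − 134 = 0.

With n = (−12, −4, −3), the signed offset is (n·S − 134)/|n|² = 676/169 = 4.
S' = S − 2t·n = (−65, 9, −22) − 8·(−12, −4, −3) = (31, 41, 2).

(31, 41, 2)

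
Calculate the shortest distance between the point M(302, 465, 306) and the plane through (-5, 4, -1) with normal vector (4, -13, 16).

The plane has equation n·(r − (-5, 4, -1)) = 0, i.e. n·r = -88.
d = |4·302 + (-13)·465 + 16·306 − (-88)| / √(16 + 169 + 256) = |147| / 21 = 7.

7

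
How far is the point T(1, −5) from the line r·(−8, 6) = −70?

d = |(-8)·1 + 6·(-5) − (-70)| / √(64 + 36) = |32|/10 = 16/5.

16/5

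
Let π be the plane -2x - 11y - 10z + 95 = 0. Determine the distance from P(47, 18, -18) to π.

17/15

Normal vector n = (-2, -11, -10), and n·(47, 18, -18) - (-95) = -17.
|n| = √(4 + 121 + 100) = 15, so the distance is |-17|/15 = 17/15.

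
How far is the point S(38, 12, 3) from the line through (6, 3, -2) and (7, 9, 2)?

A direction vector is d = (1, 6, 4).
AP = (32, 9, 5); AP·d = 106, |AP|² = 1130, |d|² = 53.
distance² = |AP|² − (AP·d)²/|d|² = 1130 − 11236/53 = 918, so the distance is 3√102.

3√102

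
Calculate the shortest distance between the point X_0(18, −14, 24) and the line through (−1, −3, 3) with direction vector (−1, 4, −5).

√251

Direction vector d = (−1, 4, −5).
AP = (19, −11, 21), and AP × d = (−29, 74, 65).
|AP × d|² = 10542 and |d|² = 42, so the distance is √(10542/42) = √251.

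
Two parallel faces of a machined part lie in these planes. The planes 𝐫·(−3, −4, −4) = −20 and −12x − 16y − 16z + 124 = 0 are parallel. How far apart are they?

Divide the second equation by 4 to match normals: −3x − 4y − 4z = -31.
Both planes have normal n = (−3, −4, −4), |n| = √41. Any point on the first plane is at distance |(-31) − (-20)|/|n| = 11/√41 = 11√41/41 from the second.

11√41/41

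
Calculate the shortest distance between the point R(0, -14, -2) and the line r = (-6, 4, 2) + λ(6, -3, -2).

Direction vector d = (6, -3, -2).
AP = (6, -18, -4), and AP × d = (24, -12, 90).
|AP × d|² = 8820 and |d|² = 49, so the distance is √(8820/49) = √180 = 6√5.

6√5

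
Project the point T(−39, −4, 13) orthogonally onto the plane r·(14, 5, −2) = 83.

n = (14, 5, −2), |n|² = 225, and n·T − 83 = -675.
t = -675/225 = -3, so the foot is T − t·n = (−39, −4, 13) − (-3)·(14, 5, −2) = (3, 11, 7).

(3, 11, 7)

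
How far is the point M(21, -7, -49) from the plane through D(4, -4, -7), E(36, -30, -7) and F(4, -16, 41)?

DE = (32, -26, 0) and DF = (0, -12, 48), so a normal is n = DE × DF = (-1248, -1536, -384).
Then n·(21, -7, -49) - 3840 = -480.
|n| = √(1557504 + 2359296 + 147456) = 2016, so the distance is |-480|/2016 = 5/21.

5/21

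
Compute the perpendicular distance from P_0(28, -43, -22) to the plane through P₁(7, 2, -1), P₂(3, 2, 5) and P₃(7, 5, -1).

P₁P₂ = (-4, 0, 6) and P₁P₃ = (0, 3, 0), so a normal is n = P₁P₂ × P₁P₃ = (-18, 0, -12).
d = |(-18)·28 + (-12)·(-22) − (-114)| / √(324 + 0 + 144) = |-126| / (6√13) = 21/√13.

21√13/13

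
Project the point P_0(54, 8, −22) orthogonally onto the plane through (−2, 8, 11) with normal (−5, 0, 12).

The perpendicular from P_0 has direction n = (−5, 0, 12): r = (54, 8, −22) + μ(−5, 0, 12).
Substitute into the plane: n·(P_0 + μn) = 142 gives -534 + 169μ = 142, so μ = 4.
Foot = (54, 8, −22) + 4·(−5, 0, 12) = (34, 8, 26).

(34, 8, 26)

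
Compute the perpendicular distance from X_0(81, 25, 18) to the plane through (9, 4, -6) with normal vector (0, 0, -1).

24

The plane has equation n·(r − (9, 4, -6)) = 0, i.e. n·r = 6.
Then n·(81, 25, 18) - 6 = -24.
|n| = √(0 + 0 + 1) = 1, so the distance is |-24|/1 = 24.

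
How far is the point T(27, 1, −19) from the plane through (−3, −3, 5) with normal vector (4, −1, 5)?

The plane has equation n·(r − (−3, −3, 5)) = 0, i.e. n·r = 16.
d = |4·27 + (-1)·1 + 5·(-19) − 16| / √(16 + 1 + 25) = |-4| / √42 = 4/√42.

2√42/21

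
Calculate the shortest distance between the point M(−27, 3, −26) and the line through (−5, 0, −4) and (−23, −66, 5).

A direction vector is d = (−18, −66, 9).
AP = (−22, 3, −22), and AP × d = (−1425, 594, 1506).
|AP × d|² = 4651497 and |d|² = 4761, so the distance is √(4651497/4761) = √977.

√977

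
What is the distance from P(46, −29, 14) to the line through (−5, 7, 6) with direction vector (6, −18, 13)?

3√205

Direction vector d = (6, −18, 13).
AP = (51, −36, 8); AP·d = 1058, |AP|² = 3961, |d|² = 529.
distance² = |AP|² − (AP·d)²/|d|² = 3961 − 1119364/529 = 1845, so the distance is 3√205.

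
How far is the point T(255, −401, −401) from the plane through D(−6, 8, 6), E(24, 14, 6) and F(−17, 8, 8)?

9

DE = (30, 6, 0) and DF = (−11, 0, 2), so a normal is n = DE × DF = (12, −60, 66).
Then n·(255, −401, −401) − (−156) = 810.
|n| = √(144 + 3600 + 4356) = 90, so the distance is |810|/90 = 9.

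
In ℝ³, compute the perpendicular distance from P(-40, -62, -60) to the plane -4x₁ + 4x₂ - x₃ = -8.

20√33/33

Normal vector n = (-4, 4, -1), and n·(-40, -62, -60) - (-8) = -20.
|n| = √(16 + 16 + 1) = √33, so the distance is |-20|/√33 = 20√33/33.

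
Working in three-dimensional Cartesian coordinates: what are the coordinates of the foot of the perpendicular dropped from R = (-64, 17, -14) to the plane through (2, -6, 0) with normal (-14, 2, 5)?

(-8, 9, -34)

The perpendicular from R has direction n = (-14, 2, 5): r = (-64, 17, -14) + μ(-14, 2, 5).
Substitute into the plane: n·(R + μn) = -40 gives 860 + 225μ = -40, so μ = -4.
Foot = (-64, 17, -14) + (-4)·(-14, 2, 5) = (-8, 9, -34).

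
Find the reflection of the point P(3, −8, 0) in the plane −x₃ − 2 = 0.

(3, -8, -4)

With n = (0, 0, −1), the signed offset is (n·P − 2)/|n|² = -2/1 = -2.
P' = P − 2t·n = (3, −8, 0) − (-4)·(0, 0, −1) = (3, −8, −4).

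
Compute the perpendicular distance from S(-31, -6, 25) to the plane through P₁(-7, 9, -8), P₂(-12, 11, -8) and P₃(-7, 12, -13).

P₁P₂ = (-5, 2, 0) and P₁P₃ = (0, 3, -5), so a normal is n = P₁P₂ × P₁P₃ = (-10, -25, -15).
d = |(-10)·(-31) + (-25)·(-6) + (-15)·25 − (-35)| / √(100 + 625 + 225) = |120| / (5√38) = 12√38/19.

12√38/19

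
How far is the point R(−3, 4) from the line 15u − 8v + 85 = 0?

The normal to the line is n = (15, −8) with |n| = 17.
|n·R − (-85)| = |-77 − (-85)| = 8, so the distance is 8/17.

8/17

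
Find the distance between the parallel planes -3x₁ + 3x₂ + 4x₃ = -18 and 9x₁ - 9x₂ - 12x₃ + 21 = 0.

Divide the second equation by -3 to match normals: -3x₁ + 3x₂ + 4x₃ = 7.
Both planes have normal n = (-3, 3, 4), |n| = √34. Any point on the first plane is at distance |7 − (-18)|/|n| = 25/√34 = 25√34/34 from the second.

25√34/34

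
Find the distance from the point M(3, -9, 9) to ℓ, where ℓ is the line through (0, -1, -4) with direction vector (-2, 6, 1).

√201

Direction vector d = (-2, 6, 1).
AP = (3, -8, 13), and AP × d = (-86, -29, 2).
|AP × d|² = 8241 and |d|² = 41, so the distance is √(8241/41) = √201.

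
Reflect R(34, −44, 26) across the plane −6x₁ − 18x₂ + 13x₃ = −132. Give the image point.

n = (−6, −18, 13), |n|² = 529, n·R − (-132) = 1058, so t = 1058/529 = 2.
Foot F = R − 2·n = (46, −8, 0); the reflection is 2F − R = (58, 28, −26).

(58, 28, -26)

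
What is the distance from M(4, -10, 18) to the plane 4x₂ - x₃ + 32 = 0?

Normal vector n = (0, 4, -1), and n·(4, -10, 18) - (-32) = -26.
|n| = √(0 + 16 + 1) = √17, so the distance is |-26|/√17 = 26/√17.

26√17/17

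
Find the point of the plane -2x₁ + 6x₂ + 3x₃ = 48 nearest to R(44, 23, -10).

(300/7, 185/7, -58/7)

The perpendicular from R has direction n = (-2, 6, 3): r = (44, 23, -10) + λ(-2, 6, 3).
Substitute into the plane: n·(R + λn) = 48 gives 20 + 49λ = 48, so λ = 4/7.
Foot = (44, 23, -10) + (4/7)·(-2, 6, 3) = (300/7, 185/7, -58/7).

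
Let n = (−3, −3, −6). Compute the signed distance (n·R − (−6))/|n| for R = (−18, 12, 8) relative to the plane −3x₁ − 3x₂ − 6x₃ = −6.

-8/√6

n·R − (-6) = -24.
|n| = 3√6, so the signed distance is -8/√6.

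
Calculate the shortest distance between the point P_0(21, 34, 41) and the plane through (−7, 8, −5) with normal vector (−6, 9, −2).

The plane has equation n·(r − (−7, 8, −5)) = 0, i.e. n·r = 124.
Then n·(21, 34, 41) − 124 = −26.
|n| = √(36 + 81 + 4) = 11, so the distance is |-26|/11 = 26/11.

26/11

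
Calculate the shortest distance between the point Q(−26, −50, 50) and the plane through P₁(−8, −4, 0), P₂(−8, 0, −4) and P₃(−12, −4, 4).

P₁P₂ = (0, 4, −4) and P₁P₃ = (−4, 0, 4), so a normal is n = P₁P₂ × P₁P₃ = (16, 16, 16).
Then n·(−26, −50, 50) − (−192) = −224.
|n| = √(256 + 256 + 256) = 16√3, so the distance is |-224|/(16√3) = 14√3/3.

14/√3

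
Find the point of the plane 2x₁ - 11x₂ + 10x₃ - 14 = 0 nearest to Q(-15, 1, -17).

The perpendicular from Q has direction n = (2, -11, 10): r = (-15, 1, -17) + μ(2, -11, 10).
Substitute into the plane: n·(Q + μn) = 14 gives -211 + 225μ = 14, so μ = 1.
Foot = (-15, 1, -17) + 1·(2, -11, 10) = (-13, -10, -7).

(-13, -10, -7)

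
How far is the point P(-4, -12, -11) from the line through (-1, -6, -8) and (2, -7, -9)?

3√6

A direction vector is d = (3, -1, -1).
AP = (-3, -6, -3); AP·d = 0, |AP|² = 54, |d|² = 11.
distance² = |AP|² − (AP·d)²/|d|² = 54 − 0/11 = 54, so the distance is 3√6.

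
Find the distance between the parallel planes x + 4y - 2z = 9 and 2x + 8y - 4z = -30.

8√21/7

Divide the second equation by 2 to match normals: x + 4y - 2z = -15.
Both planes have normal n = (1, 4, -2), |n| = √21. Any point on the first plane is at distance |(-15) − 9|/|n| = 24/√21 = 8√21/7 from the second.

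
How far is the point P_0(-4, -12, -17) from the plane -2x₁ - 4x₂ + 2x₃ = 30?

2√6/3

d = |(-2)·(-4) + (-4)·(-12) + 2·(-17) − 30| / √(4 + 16 + 4) = |-8| / (2√6) = 4/√6.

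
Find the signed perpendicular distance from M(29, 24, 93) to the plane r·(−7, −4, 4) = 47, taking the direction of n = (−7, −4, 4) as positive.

26/9

n·M − 47 = 26.
|n| = 9, so the signed distance is 26/9.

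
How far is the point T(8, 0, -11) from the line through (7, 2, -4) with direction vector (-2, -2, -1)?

3√5

Direction vector d = (-2, -2, -1).
AP = (1, -2, -7), and AP × d = (-12, 15, -6).
|AP × d|² = 405 and |d|² = 9, so the distance is √(405/9) = √45 = 3√5.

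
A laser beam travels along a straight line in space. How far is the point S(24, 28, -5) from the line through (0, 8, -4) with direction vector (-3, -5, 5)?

Direction vector d = (-3, -5, 5).
AP = (24, 20, -1); AP·d = -177, |AP|² = 977, |d|² = 59.
distance² = |AP|² − (AP·d)²/|d|² = 977 − 31329/59 = 446, so the distance is √446.

√446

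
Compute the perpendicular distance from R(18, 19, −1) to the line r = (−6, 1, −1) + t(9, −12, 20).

30

Direction vector d = (9, −12, 20).
AP = (24, 18, 0), and AP × d = (360, −480, −450).
|AP × d|² = 562500 and |d|² = 625, so the distance is √(562500/625) = √900 = 30.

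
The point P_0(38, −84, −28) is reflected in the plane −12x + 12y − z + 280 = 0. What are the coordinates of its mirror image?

n = (−12, 12, −1), |n|² = 289, n·P_0 − (-280) = -1156, so t = -1156/289 = -4.
Foot F = P_0 − (-4)·n = (−10, −36, −32); the reflection is 2F − P_0 = (−58, 12, −36).

(-58, 12, -36)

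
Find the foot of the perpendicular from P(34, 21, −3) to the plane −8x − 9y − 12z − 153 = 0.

n = (−8, −9, −12), |n|² = 289, and n·P − 153 = -578.
t = -578/289 = -2, so the foot is P − t·n = (34, 21, −3) − (-2)·(−8, −9, −12) = (18, 3, −27).

(18, 3, -27)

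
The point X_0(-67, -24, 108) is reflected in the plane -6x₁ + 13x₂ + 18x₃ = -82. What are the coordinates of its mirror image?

(-19, -128, -36)

n = (-6, 13, 18), |n|² = 529, n·X_0 − (-82) = 2116, so t = 2116/529 = 4.
Foot F = X_0 − 4·n = (-43, -76, 36); the reflection is 2F − X_0 = (-19, -128, -36).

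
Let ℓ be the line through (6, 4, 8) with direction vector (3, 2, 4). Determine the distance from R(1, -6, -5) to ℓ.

Direction vector d = (3, 2, 4).
AP = (-5, -10, -13), and AP × d = (-14, -19, 20).
|AP × d|² = 957 and |d|² = 29, so the distance is √(957/29) = √33.

√33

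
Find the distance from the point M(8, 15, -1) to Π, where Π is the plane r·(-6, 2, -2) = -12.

d = |(-6)·8 + 2·15 + (-2)·(-1) − (-12)| / √(36 + 4 + 4) = |-4| / (2√11) = 2/√11.

2√11/11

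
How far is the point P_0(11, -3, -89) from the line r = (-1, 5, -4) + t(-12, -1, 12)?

Direction vector d = (-12, -1, 12).
AP = (12, -8, -85), and AP × d = (-181, 876, -108).
|AP × d|² = 811801 and |d|² = 289, so the distance is √(811801/289) = √2809 = 53.

53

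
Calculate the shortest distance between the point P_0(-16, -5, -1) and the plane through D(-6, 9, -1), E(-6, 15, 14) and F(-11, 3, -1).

DE = (0, 6, 15) and DF = (-5, -6, 0), so a normal is n = DE × DF = (90, -75, 30).
d = |90·(-16) + (-75)·(-5) + 30·(-1) − (-1245)| / √(8100 + 5625 + 900) = |150| / (15√65) = 2√65/13.

10/√65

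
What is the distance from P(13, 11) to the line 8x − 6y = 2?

d = |8·13 + (-6)·11 − 2| / √(64 + 36) = |36|/10 = 18/5.

18/5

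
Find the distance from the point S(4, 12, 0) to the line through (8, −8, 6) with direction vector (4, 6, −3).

4√13

Direction vector d = (4, 6, −3).
AP = (−4, 20, −6); AP·d = 122, |AP|² = 452, |d|² = 61.
distance² = |AP|² − (AP·d)²/|d|² = 452 − 14884/61 = 208, so the distance is 4√13.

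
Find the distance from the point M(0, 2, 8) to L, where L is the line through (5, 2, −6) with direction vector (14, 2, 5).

Direction vector d = (14, 2, 5).
AP = (−5, 0, 14), and AP × d = (−28, 221, −10).
|AP × d|² = 49725 and |d|² = 225, so the distance is √(49725/225) = √221.

√221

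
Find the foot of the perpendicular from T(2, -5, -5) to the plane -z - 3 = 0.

n = (0, 0, -1), |n|² = 1, and n·T − 3 = 2.
t = 2/1 = 2, so the foot is T − t·n = (2, -5, -5) − 2·(0, 0, -1) = (2, -5, -3).

(2, -5, -3)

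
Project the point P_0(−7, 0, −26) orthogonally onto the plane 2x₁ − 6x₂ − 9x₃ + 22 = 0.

(-11, 12, -8)

n = (2, −6, −9), |n|² = 121, and n·P_0 − (-22) = 242.
t = 242/121 = 2, so the foot is P_0 − t·n = (−7, 0, −26) − 2·(2, −6, −9) = (−11, 12, −8).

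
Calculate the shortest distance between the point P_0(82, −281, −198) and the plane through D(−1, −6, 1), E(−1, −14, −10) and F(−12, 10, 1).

DE = (0, −8, −11) and DF = (−11, 16, 0), so a normal is n = DE × DF = (176, 121, −88).
d = |176·82 + 121·(-281) + (-88)·(-198) − (-990)| / √(30976 + 14641 + 7744) = |-1155| / 231 = 5.

5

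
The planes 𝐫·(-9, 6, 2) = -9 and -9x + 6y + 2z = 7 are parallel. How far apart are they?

With common normal n = (-9, 6, 2) (|n| = 11), the distance is |(-9) − 7|/|n| = 16/11.

16/11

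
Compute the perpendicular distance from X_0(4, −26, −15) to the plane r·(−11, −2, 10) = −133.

d = |(-11)·4 + (-2)·(-26) + 10·(-15) − (-133)| / √(121 + 4 + 100) = |-9| / 15 = 3/5.

3/5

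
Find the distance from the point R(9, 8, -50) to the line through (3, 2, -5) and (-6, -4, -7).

A direction vector is d = (-9, -6, -2).
AP = (6, 6, -45); AP·d = 0, |AP|² = 2097, |d|² = 121.
distance² = |AP|² − (AP·d)²/|d|² = 2097 − 0/121 = 2097, so the distance is 3√233.

3√233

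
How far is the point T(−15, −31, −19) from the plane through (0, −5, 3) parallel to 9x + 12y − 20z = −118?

7/25

Parallel planes share the normal n = (9, 12, −20); since (0, −5, 3) lies on the plane, its equation is 9x + 12y − 20z = -120.
n = (9, 12, −20); n·P − (-120) = -7; |n| = 25; distance = 7/25.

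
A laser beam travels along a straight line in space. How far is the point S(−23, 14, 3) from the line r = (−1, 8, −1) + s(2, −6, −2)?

Direction vector d = (2, −6, −2).
AP = (−22, 6, 4), and AP × d = (12, −36, 120).
|AP × d|² = 15840 and |d|² = 44, so the distance is √(15840/44) = √360 = 6√10.

6√10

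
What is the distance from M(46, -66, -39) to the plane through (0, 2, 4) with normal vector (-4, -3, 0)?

The plane has equation n·(r − (0, 2, 4)) = 0, i.e. n·r = -6.
d = |(-4)·46 + (-3)·(-66) − (-6)| / √(16 + 9 + 0) = |20| / 5 = 4.

4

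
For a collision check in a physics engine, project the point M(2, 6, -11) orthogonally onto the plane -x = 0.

n = (-1, 0, 0), |n|² = 1, and n·M − 0 = -2.
t = -2/1 = -2, so the foot is M − t·n = (2, 6, -11) − (-2)·(-1, 0, 0) = (0, 6, -11).

(0, 6, -11)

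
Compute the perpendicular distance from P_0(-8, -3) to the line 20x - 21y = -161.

64/29

The normal to the line is n = (20, -21) with |n| = 29.
|n·P_0 − (-161)| = |-97 − (-161)| = 64, so the distance is 64/29.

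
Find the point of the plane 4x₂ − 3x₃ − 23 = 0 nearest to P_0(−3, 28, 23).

(-3, 124/5, 127/5)

The perpendicular from P_0 has direction n = (0, 4, −3): r = (−3, 28, 23) + μ(0, 4, −3).
Substitute into the plane: n·(P_0 + μn) = 23 gives 43 + 25μ = 23, so μ = -4/5.
Foot = (−3, 28, 23) + (-4/5)·(0, 4, −3) = (−3, 124/5, 127/5).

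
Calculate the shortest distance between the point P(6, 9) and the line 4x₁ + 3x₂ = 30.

21/5

The normal to the line is n = (4, 3) with |n| = 5.
|n·P − 30| = |51 − 30| = 21, so the distance is 21/5.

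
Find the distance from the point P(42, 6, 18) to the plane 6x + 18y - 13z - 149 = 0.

d = |6·42 + 18·6 + (-13)·18 − 149| / √(36 + 324 + 169) = |-23| / 23 = 1.

1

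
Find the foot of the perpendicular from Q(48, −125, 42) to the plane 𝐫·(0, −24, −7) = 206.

The perpendicular from Q has direction n = (0, −24, −7): r = (48, −125, 42) + μ(0, −24, −7).
Substitute into the plane: n·(Q + μn) = 206 gives 2706 + 625μ = 206, so μ = -4.
Foot = (48, −125, 42) + (-4)·(0, −24, −7) = (48, −29, 70).

(48, -29, 70)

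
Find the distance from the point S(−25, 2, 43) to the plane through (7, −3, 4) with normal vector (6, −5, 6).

The plane has equation n·(r − (7, −3, 4)) = 0, i.e. n·r = 81.
Then n·(−25, 2, 43) − 81 = 17.
|n| = √(36 + 25 + 36) = √97, so the distance is |17|/√97 = 17/√97.

17√97/97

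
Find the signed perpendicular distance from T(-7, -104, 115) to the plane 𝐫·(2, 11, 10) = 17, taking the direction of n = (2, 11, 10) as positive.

-5/3

n·T − 17 = -25.
|n| = 15, so the signed distance is -25/15 = -5/3.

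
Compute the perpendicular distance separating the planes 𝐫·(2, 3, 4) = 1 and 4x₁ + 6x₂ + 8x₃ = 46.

22/√29

Divide the second equation by 2 to match normals: 2x₁ + 3x₂ + 4x₃ = 23.
Both planes have normal n = (2, 3, 4), |n| = √29. Any point on the first plane is at distance |23 − 1|/|n| = 22/√29 from the second.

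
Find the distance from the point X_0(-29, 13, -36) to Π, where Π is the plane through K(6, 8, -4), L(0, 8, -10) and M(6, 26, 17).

17/11

KL = (-6, 0, -6) and KM = (0, 18, 21), so a normal is n = KL × KM = (108, 126, -108).
n = (108, 126, -108); n·P − 2088 = 306; |n| = 198; distance = 306/198 = 17/11.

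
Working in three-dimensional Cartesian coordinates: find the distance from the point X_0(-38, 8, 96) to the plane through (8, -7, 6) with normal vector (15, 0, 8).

The plane has equation n·(r − (8, -7, 6)) = 0, i.e. n·r = 168.
d = |15·(-38) + 8·96 − 168| / √(225 + 0 + 64) = |30| / 17 = 30/17.

30/17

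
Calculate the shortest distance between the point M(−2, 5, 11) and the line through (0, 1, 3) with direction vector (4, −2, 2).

2√21

Direction vector d = (4, −2, 2).
AP = (−2, 4, 8), and AP × d = (24, 36, −12).
|AP × d|² = 2016 and |d|² = 24, so the distance is √(2016/24) = √84 = 2√21.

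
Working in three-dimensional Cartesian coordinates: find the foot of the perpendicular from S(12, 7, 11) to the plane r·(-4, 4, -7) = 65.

(4, 15, -3)

n = (-4, 4, -7), |n|² = 81, and n·S − 65 = -162.
t = -162/81 = -2, so the foot is S − t·n = (12, 7, 11) − (-2)·(-4, 4, -7) = (4, 15, -3).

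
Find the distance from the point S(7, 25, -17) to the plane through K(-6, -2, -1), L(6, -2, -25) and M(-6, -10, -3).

KL = (12, 0, -24) and KM = (0, -8, -2), so a normal is n = KL × KM = (-192, 24, -96).
d = |(-192)·7 + 24·25 + (-96)·(-17) − 1200| / √(36864 + 576 + 9216) = |-312| / 216 = 13/9.

13/9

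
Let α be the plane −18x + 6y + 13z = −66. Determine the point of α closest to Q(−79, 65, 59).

n = (−18, 6, 13), |n|² = 529, and n·Q − (-66) = 2645.
t = 2645/529 = 5, so the foot is Q − t·n = (−79, 65, 59) − 5·(−18, 6, 13) = (11, 35, −6).

(11, 35, -6)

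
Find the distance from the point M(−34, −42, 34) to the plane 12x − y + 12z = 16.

26/17

n = (12, −1, 12); n·P − 16 = 26; |n| = 17; distance = 26/17.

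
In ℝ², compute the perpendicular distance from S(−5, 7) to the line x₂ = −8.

15

d = |0·(-5) + 1·7 − (-8)| / √(0 + 1) = |15|/1 = 15.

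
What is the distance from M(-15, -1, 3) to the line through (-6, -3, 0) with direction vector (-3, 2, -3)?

Direction vector d = (-3, 2, -3).
AP = (-9, 2, 3), and AP × d = (-12, -36, -12).
|AP × d|² = 1584 and |d|² = 22, so the distance is √(1584/22) = √72 = 6√2.

6√2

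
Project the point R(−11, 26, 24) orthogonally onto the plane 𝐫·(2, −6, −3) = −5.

The perpendicular from R has direction n = (2, −6, −3): r = (−11, 26, 24) + μ(2, −6, −3).
Substitute into the plane: n·(R + μn) = -5 gives -250 + 49μ = -5, so μ = 5.
Foot = (−11, 26, 24) + 5·(2, −6, −3) = (−1, −4, 9).

(-1, -4, 9)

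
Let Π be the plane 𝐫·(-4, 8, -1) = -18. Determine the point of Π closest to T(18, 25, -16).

(26, 9, -14)

n = (-4, 8, -1), |n|² = 81, and n·T − (-18) = 162.
t = 162/81 = 2, so the foot is T − t·n = (18, 25, -16) − 2·(-4, 8, -1) = (26, 9, -14).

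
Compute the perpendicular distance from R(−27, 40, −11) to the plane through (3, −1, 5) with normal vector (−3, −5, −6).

The plane has equation n·(r − (3, −1, 5)) = 0, i.e. n·r = -34.
d = |(-3)·(-27) + (-5)·40 + (-6)·(-11) − (-34)| / √(9 + 25 + 36) = |-19| / √70 = 19/√70.

19√70/70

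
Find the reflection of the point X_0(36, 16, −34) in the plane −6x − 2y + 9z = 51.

(-24, -4, 56)

With n = (−6, −2, 9), the signed offset is (n·X_0 − 51)/|n|² = -605/121 = -5.
X_0' = X_0 − 2t·n = (36, 16, −34) − (-10)·(−6, −2, 9) = (−24, −4, 56).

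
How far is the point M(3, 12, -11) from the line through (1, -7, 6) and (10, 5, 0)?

A direction vector is d = (9, 12, -6).
AP = (2, 19, -17), and AP × d = (90, -141, -147).
|AP × d|² = 49590 and |d|² = 261, so the distance is √(49590/261) = √190.

√190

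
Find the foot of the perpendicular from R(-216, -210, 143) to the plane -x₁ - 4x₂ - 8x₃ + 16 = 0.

The perpendicular from R has direction n = (-1, -4, -8): r = (-216, -210, 143) + λ(-1, -4, -8).
Substitute into the plane: n·(R + λn) = -16 gives -88 + 81λ = -16, so λ = 8/9.
Foot = (-216, -210, 143) + (8/9)·(-1, -4, -8) = (-1952/9, -1922/9, 1223/9).

(-1952/9, -1922/9, 1223/9)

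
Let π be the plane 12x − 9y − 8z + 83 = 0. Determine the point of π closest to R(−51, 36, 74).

(9, -9, 34)

The perpendicular from R has direction n = (12, −9, −8): r = (−51, 36, 74) + λ(12, −9, −8).
Substitute into the plane: n·(R + λn) = -83 gives -1528 + 289λ = -83, so λ = 5.
Foot = (−51, 36, 74) + 5·(12, −9, −8) = (9, −9, 34).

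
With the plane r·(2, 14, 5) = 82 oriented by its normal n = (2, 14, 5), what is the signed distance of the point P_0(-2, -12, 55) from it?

7/5

n·P_0 − 82 = 21.
|n| = 15, so the signed distance is 21/15 = 7/5.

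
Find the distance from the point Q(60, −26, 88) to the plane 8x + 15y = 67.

Normal vector n = (8, 15, 0), and n·(60, −26, 88) − 67 = 23.
|n| = √(64 + 225 + 0) = 17, so the distance is |23|/17 = 23/17.

23/17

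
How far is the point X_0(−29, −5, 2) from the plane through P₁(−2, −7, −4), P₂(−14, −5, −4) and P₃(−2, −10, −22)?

21/√38

P₁P₂ = (−12, 2, 0) and P₁P₃ = (0, −3, −18), so a normal is n = P₁P₂ × P₁P₃ = (−36, −216, 36).
Then n·(−29, −5, 2) − 1440 = 756.
|n| = √(1296 + 46656 + 1296) = 36√38, so the distance is |756|/(36√38) = 21√38/38.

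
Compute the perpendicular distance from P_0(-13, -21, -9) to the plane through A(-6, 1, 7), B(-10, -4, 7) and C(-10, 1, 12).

11/√57

AB = (-4, -5, 0) and AC = (-4, 0, 5), so a normal is n = AB × AC = (-25, 20, -20).
d = |(-25)·(-13) + 20·(-21) + (-20)·(-9) − 30| / √(625 + 400 + 400) = |55| / (5√57) = 11√57/57.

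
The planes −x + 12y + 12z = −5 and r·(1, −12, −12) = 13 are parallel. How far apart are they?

Divide the second equation by -1 to match normals: −x + 12y + 12z = -13.
Both planes have normal n = (−1, 12, 12), |n| = 17. Any point on the first plane is at distance |(-13) − (-5)|/|n| = 8/17 from the second.

8/17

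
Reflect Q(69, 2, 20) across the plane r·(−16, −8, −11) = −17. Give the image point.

With n = (−16, −8, −11), the signed offset is (n·Q − (-17))/|n|² = -1323/441 = -3.
Q' = Q − 2t·n = (69, 2, 20) − (-6)·(−16, −8, −11) = (−27, −46, −46).

(-27, -46, -46)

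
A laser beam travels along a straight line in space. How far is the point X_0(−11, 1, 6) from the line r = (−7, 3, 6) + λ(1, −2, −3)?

Direction vector d = (1, −2, −3).
AP = (−4, −2, 0); AP·d = 0, |AP|² = 20, |d|² = 14.
distance² = |AP|² − (AP·d)²/|d|² = 20 − 0/14 = 20, so the distance is 2√5.

2√5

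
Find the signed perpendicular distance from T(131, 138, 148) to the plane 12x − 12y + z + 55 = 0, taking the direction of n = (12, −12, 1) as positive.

7

n·T − (-55) = 119.
|n| = 17, so the signed distance is 119/17 = 7.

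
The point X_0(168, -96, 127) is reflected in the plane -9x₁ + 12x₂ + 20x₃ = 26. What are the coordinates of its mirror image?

(4092/25, -2256/25, 683/5)

With n = (-9, 12, 20), the signed offset is (n·X_0 − 26)/|n|² = -150/625 = -6/25.
X_0' = X_0 − 2t·n = (168, -96, 127) − (-12/25)·(-9, 12, 20) = (4092/25, -2256/25, 683/5).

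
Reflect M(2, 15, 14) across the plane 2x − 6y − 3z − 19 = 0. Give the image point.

n = (2, −6, −3), |n|² = 49, n·M − 19 = -147, so t = -147/49 = -3.
Foot F = M − (-3)·n = (8, −3, 5); the reflection is 2F − M = (14, −21, −4).

(14, -21, -4)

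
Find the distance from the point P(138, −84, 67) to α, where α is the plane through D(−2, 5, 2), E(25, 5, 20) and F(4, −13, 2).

DE = (27, 0, 18) and DF = (6, −18, 0), so a normal is n = DE × DF = (324, 108, −486).
Then n·(138, −84, 67) − (−1080) = 4158.
|n| = √(104976 + 11664 + 236196) = 594, so the distance is |4158|/594 = 7.

7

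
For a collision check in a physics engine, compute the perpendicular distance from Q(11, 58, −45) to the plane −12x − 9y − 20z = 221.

1

d = |(-12)·11 + (-9)·58 + (-20)·(-45) − 221| / √(144 + 81 + 400) = |25| / 25 = 1.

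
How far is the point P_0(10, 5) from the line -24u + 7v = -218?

The normal to the line is n = (-24, 7) with |n| = 25.
|n·P_0 − (-218)| = |-205 − (-218)| = 13, so the distance is 13/25.

13/25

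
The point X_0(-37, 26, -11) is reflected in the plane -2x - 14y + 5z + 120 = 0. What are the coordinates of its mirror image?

n = (-2, -14, 5), |n|² = 225, n·X_0 − (-120) = -225, so t = -225/225 = -1.
Foot F = X_0 − (-1)·n = (-39, 12, -6); the reflection is 2F − X_0 = (-41, -2, -1).

(-41, -2, -1)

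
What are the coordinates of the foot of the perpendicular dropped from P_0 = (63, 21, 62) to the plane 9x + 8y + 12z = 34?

(18, -19, 2)

n = (9, 8, 12), |n|² = 289, and n·P_0 − 34 = 1445.
t = 1445/289 = 5, so the foot is P_0 − t·n = (63, 21, 62) − 5·(9, 8, 12) = (18, −19, 2).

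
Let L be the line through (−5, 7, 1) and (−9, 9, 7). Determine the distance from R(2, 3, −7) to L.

A direction vector is d = (−4, 2, 6).
AP = (7, −4, −8); AP·d = -84, |AP|² = 129, |d|² = 56.
distance² = |AP|² − (AP·d)²/|d|² = 129 − 7056/56 = 3, so the distance is √3.

√3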